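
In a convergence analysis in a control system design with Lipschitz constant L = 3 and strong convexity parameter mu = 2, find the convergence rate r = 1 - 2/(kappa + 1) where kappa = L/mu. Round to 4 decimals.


Step 1: Compute the condition number.
kappa = L/mu = 3/2 = 1.5
Step 2: Compute the convergence rate.
r = 1 - 2/(kappa + 1) = 1 - 2*mu/(L + mu) = (L - mu)/(L + mu) = 1/5 = 0.2


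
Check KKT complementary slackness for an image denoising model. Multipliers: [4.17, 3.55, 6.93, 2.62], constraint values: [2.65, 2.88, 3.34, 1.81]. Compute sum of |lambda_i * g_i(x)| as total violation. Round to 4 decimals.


KKT complementary slackness check:
lambda_1 * g_1 = 4.17 * 2.65 = 11.0505
lambda_2 * g_2 = 3.55 * 2.88 = 10.224
lambda_3 * g_3 = 6.93 * 3.34 = 23.1462
lambda_4 * g_4 = 2.62 * 1.81 = 4.7422
Total violation = 11.0505 + 10.224 + 23.1462 + 4.7422 = 49.1629


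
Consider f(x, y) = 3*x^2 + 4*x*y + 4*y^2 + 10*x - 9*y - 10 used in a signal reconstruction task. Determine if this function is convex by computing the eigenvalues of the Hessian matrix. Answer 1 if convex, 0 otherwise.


The Hessian of f(x,y) = 3*x^2 + 4*x*y + 4*y^2 + 10*x - 9*y - 10 is:
H = [[6, 4], [4, 8]]
Trace = 6 + 8 = 14
Determinant = 6*8 - (4)^2 = 32
Discriminant = (14)^2 - 4*32 = 68.0
Eigenvalues: lambda_1 = 2.8769, lambda_2 = 11.1231
The function is convex.

1


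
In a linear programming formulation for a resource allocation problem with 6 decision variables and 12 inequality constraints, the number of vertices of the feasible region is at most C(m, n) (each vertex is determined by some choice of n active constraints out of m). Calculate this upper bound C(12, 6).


Each vertex corresponds to some choice of n active constraints out of m, so the number of vertices is at most C(m, n) = m! / (n!(m-n)!).
m = 12, n = 6
Numerator: 12 * 11 * 10 * 9 * 8 * 7
Denominator: 6! = 720
C(12, 6) = 924


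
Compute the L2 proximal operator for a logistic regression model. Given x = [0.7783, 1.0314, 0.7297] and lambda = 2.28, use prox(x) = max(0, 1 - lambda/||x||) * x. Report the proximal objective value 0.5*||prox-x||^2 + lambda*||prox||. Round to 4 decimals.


Step 1: Compute ||x||.
||x|| = 1.4839
Step 2: Compute scaling factor.
scale = max(0, 1 - 2.28/1.4839) = 0.0
Step 3: prox(x) = [0.0, 0.0, 0.0]
||prox(x)|| = 0.0
Step 4: Proximal objective.
0.5*||prox-x||^2 = 1.101
lambda*||prox|| = 0.0
Total = 1.101


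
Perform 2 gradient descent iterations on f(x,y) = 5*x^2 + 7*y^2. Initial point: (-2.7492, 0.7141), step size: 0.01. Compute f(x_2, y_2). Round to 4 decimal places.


Gradient descent on f(x,y) = 5*x^2 + 7*y^2.
Starting point: (-2.7492, 0.7141), alpha = 0.01
Step 1: grad_x = 2*5*-2.7492 = -27.492, grad_y = 2*7*0.7141 = 9.9974
  x_1 = -2.7492 - 0.01*-27.492 = -2.4743
  y_1 = 0.7141 - 0.01*9.9974 = 0.6141
Step 2: grad_x = 2*5*-2.4743 = -24.7428, grad_y = 2*7*0.6141 = 8.5978
  x_2 = -2.4743 - 0.01*-24.7428 = -2.2269
  y_2 = 0.6141 - 0.01*8.5978 = 0.5281
f(-2.2269, 0.5281) = 5*(-2.2269)^2 + 7*0.5281^2 = 26.7469


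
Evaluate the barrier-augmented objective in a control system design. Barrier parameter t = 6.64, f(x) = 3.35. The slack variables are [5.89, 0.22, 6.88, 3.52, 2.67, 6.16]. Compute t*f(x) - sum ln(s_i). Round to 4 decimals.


Step 1: Compute log-barrier.
ln values: [1.7733, -1.5141, 1.9286, 1.2585, 0.9821, 1.8181]
phi = -(1.7733 - 1.5141 + 1.9286 + 1.2585 + 0.9821 + 1.8181) = -6.2464
Step 2: Compute augmented objective.
t*f(x) = 6.64*3.35 = 22.244
Total = 22.244 - 6.2464 = 15.9976


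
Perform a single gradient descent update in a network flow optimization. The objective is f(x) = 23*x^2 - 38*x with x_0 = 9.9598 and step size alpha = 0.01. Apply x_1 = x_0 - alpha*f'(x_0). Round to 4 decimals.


We compute the gradient at x_0 and apply the update.
f'(x) = 46*x - 38
f'(9.9598) = 46*9.9598 - 38 = 420.1508
x_1 = 9.9598 - 0.01*420.1508 = 5.7583


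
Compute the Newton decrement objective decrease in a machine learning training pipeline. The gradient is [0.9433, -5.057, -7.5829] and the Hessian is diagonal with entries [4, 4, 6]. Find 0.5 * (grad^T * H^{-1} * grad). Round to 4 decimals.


Step 1: H is diagonal, so H^(-1) * g = [0.2358, -1.2643, -1.2638].
Step 2: g^T H^(-1) g = sum_i g_i^2 / H_ii
  = (0.9433)^2/4 + (-5.057)^2/4 + (-7.5829)^2/6
  = 0.2225 + 6.3933 + 9.5834 = 16.1992
Step 3: Objective decrease = 0.5 * g^T H^(-1) g = 8.0996


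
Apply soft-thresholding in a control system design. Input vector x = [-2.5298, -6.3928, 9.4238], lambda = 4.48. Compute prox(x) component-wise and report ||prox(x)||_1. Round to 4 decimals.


Soft-thresholding with lambda = 4.48:
prox(-2.5298) = sign(-2.5298)*max(|-2.5298| - 4.48, 0) = 0.0
prox(-6.3928) = sign(-6.3928)*max(|-6.3928| - 4.48, 0) = -1.9128
prox(9.4238) = sign(9.4238)*max(|9.4238| - 4.48, 0) = 4.9438
prox(x) = [0.0, -1.9128, 4.9438]
||prox(x)||_1 = 0.0 + 1.9128 + 4.9438 = 6.8566


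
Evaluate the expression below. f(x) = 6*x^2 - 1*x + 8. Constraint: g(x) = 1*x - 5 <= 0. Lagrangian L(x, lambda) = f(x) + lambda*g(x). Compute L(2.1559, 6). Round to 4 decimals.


Step 1: Evaluate f(x).
f(2.1559) = 6*2.1559^2 - 1*2.1559 + 8 = 33.7315
Step 2: Evaluate g(x).
g(2.1559) = 1*2.1559 - 5 = -2.8441
Step 3: Compute Lagrangian.
L = 33.7315 + 6*-2.8441 = 16.6669


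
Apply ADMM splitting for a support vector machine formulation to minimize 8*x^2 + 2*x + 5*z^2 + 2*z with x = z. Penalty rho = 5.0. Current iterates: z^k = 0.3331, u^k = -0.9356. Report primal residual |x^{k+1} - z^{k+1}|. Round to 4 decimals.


ADMM iteration with rho = 5.0, z^k = 0.3331, u^k = -0.9356
Step 1: x-update.
Minimize 8*x^2 + 2*x + (5.0/2)*(x - 0.3331 - 0.9356)^2
FOC: (2*8 + 5.0)*x = -2 + 5.0*(0.3331 + 0.9356)
x^{k+1} = 0.2068
Step 2: z-update.
Minimize 5*z^2 + 2*z + (5.0/2)*(0.2068 - z - 0.9356)^2
FOC: (2*5 + 5.0)*z = -2 + 5.0*(0.2068 - 0.9356)
z^{k+1} = -0.3763
Step 3: u-update.
u^{k+1} = -0.9356 + 0.2068 + 0.3763 = -0.3525
Step 4: Primal residual = |0.2068 + 0.3763| = 0.5831


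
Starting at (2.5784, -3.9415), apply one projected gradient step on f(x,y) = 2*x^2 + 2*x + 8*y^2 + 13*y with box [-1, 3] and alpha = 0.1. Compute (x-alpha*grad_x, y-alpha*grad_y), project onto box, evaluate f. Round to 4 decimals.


Step 1: Compute gradient at (2.5784, -3.9415).
grad_x = 2*2*2.5784 + 2 = 12.3136
grad_y = 2*8*-3.9415 + 13 = -50.064
Step 2: Gradient step.
x_raw = 2.5784 - 0.1*12.3136 = 1.347
y_raw = -3.9415 - 0.1*-50.064 = 1.0649
Step 3: Project onto [-1, 3].
x_proj = clip(1.347) = 1.347
y_proj = clip(1.0649) = 1.0649
Step 4: Evaluate f.
f(1.347, 1.0649) = 29.2389


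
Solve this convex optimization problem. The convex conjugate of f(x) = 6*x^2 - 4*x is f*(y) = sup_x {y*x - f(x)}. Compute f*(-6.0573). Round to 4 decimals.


f*(y) = sup_x {y*x - a*x^2 - b*x} = sup_x {(y-b)*x - a*x^2}
FOC: (y - b) - 2a*x = 0 => x* = (y - b)/(2a)
x* = (-6.0573 + 4)/(2*6) = -0.1714
f*(-6.0573) = (y-b)^2/(4a) = (-6.0573 + 4)^2/(4*6)
= 4.2325/24 = 0.1764


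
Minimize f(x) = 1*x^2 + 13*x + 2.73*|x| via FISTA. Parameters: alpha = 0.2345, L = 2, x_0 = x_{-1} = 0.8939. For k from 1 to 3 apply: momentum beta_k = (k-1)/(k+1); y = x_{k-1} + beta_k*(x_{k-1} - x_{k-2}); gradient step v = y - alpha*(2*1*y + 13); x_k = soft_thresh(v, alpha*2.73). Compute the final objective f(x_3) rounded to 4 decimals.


FISTA on f(x) = 1*x^2 + 13*x + 2.73*|x|
L = 2, alpha = 0.2345
Iteration 1: beta = 0.0, y = 0.8939 + 0.0*(0.8939 - 0.8939) = 0.8939
  grad(y) = 14.7878, v = y - alpha*grad = -2.5738
  prox(v) = soft_thresh(-2.5738, 0.6402) = -1.9337
Iteration 2: beta = 0.3333, y = -1.9337 + 0.3333*(-1.9337 - 0.8939) = -2.8762
  grad(y) = 7.2477, v = y - alpha*grad = -4.5757
  prox(v) = soft_thresh(-4.5757, 0.6402) = -3.9356
Iteration 3: beta = 0.5, y = -3.9356 + 0.5*(-3.9356 + 1.9337) = -4.9365
  grad(y) = 3.127, v = y - alpha*grad = -5.6698
  prox(v) = soft_thresh(-5.6698, 0.6402) = -5.0296
f(x_3) = 1*(-5.0296)^2 + 13*(-5.0296) + 2.73*|-5.0296| = -26.3571


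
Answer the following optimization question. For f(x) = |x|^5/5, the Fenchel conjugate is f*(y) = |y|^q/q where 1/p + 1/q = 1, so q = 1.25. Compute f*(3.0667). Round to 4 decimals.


The conjugate exponent q satisfies 1/p + 1/q = 1.
p = 5, so q = 5/(5 - 1) = 1.25
|y|^q = 3.0667^1.25 = 4.0583
f*(3.0667) = 4.0583 / 1.25 = 3.2466


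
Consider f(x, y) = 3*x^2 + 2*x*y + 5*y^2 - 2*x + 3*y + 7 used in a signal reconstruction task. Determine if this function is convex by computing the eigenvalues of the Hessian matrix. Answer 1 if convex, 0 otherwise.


The Hessian of f(x,y) = 3*x^2 + 2*x*y + 5*y^2 - 2*x + 3*y + 7 is:
H = [[6, 2], [2, 10]]
Trace = 6 + 10 = 16
Determinant = 6*10 - (2)^2 = 56
Discriminant = (16)^2 - 4*56 = 32.0
Eigenvalues: lambda_1 = 5.1716, lambda_2 = 10.8284
The function is convex.

1


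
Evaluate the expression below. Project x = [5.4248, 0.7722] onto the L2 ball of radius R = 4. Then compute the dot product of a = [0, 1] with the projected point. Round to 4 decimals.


Step 1: Compute ||x|| (intermediates to 6 decimals).
||x|| = sqrt(5.4248^2 + 0.7722^2) = 5.479484
Step 2: Project.
Since ||x|| > R, scale = R/||x|| = 4/5.479484 = 0.729996, proj(x) = scale * x
proj(x) = [3.960082, 0.563703]
Step 3: Dot product.
a^T * proj(x) = 0*3.960082 + 1*0.563703 = 0.5637


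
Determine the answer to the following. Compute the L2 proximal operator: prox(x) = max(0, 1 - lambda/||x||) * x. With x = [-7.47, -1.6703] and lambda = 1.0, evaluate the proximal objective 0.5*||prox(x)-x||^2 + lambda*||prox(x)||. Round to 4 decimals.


Step 1: Compute ||x||.
||x|| = 7.6545
Step 2: Compute scaling factor.
scale = max(0, 1 - 1.0/7.6545) = 0.8694
Step 3: prox(x) = [-6.4941, -1.4521]
||prox(x)|| = 6.6545
Step 4: Proximal objective.
0.5*||prox-x||^2 = 0.5
lambda*||prox|| = 6.6545
Total = 7.1545


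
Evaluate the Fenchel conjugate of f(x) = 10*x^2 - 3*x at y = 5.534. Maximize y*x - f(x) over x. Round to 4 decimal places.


f*(y) = sup_x {y*x - a*x^2 - b*x} = sup_x {(y-b)*x - a*x^2}
FOC: (y - b) - 2a*x = 0 => x* = (y - b)/(2a)
x* = (5.534 + 3)/(2*10) = 0.4267
f*(5.534) = (y-b)^2/(4a) = (5.534 + 3)^2/(4*10)
= 72.8292/40 = 1.8207


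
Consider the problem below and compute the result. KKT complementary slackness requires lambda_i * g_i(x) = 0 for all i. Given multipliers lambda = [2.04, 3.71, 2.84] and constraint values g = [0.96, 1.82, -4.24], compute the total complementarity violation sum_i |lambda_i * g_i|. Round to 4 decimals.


KKT complementary slackness check:
lambda_1 * g_1 = 2.04 * 0.96 = 1.9584
lambda_2 * g_2 = 3.71 * 1.82 = 6.7522
lambda_3 * g_3 = 2.84 * -4.24 = -12.0416
Total violation = 1.9584 + 6.7522 + 12.0416 = 20.7522


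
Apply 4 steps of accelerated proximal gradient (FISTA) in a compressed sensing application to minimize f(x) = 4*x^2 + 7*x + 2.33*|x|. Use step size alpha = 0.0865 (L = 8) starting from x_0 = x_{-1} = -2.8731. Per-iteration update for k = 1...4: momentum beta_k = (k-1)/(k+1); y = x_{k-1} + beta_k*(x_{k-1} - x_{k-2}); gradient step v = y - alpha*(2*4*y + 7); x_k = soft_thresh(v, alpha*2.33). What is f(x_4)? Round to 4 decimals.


FISTA on f(x) = 4*x^2 + 7*x + 2.33*|x|
L = 8, alpha = 0.0865
Iteration 1: beta = 0.0, y = -2.8731 + 0.0*(-2.8731 + 2.8731) = -2.8731
  grad(y) = -15.9848, v = y - alpha*grad = -1.4904
  prox(v) = soft_thresh(-1.4904, 0.2015) = -1.2889
Iteration 2: beta = 0.3333, y = -1.2889 + 0.3333*(-1.2889 + 2.8731) = -0.7608
  grad(y) = 0.9137, v = y - alpha*grad = -0.8398
  prox(v) = soft_thresh(-0.8398, 0.2015) = -0.6383
Iteration 3: beta = 0.5, y = -0.6383 + 0.5*(-0.6383 + 1.2889) = -0.313
  grad(y) = 4.4961, v = y - alpha*grad = -0.7019
  prox(v) = soft_thresh(-0.7019, 0.2015) = -0.5004
Iteration 4: beta = 0.6, y = -0.5004 + 0.6*(-0.5004 + 0.6383) = -0.4176
  grad(y) = 3.6592, v = y - alpha*grad = -0.7341
  prox(v) = soft_thresh(-0.7341, 0.2015) = -0.5326
f(x_4) = 4*(-0.5326)^2 + 7*(-0.5326) + 2.33*|-0.5326| = -1.3526


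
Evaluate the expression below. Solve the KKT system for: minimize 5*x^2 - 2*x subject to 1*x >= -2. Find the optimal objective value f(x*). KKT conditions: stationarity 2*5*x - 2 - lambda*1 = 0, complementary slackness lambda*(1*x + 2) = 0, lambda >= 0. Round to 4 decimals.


Step 1: Try lambda = 0 (constraint inactive).
Stationarity: 2*5*x - 2 = 0
x* = 2/(2*5) = 0.2
Check constraint: 1*0.2 = 0.2 >= -2 -- satisfied.
Step 2: Compute optimal value.
f(x*) = 5*0.2^2 - 2*0.2 = -0.2


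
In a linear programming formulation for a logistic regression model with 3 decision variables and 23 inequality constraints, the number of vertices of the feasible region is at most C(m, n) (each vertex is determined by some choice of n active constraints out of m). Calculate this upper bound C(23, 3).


Each vertex corresponds to some choice of n active constraints out of m, so the number of vertices is at most C(m, n) = m! / (n!(m-n)!).
m = 23, n = 3
Numerator: 23 * 22 * 21
Denominator: 3! = 6
C(23, 3) = 1771


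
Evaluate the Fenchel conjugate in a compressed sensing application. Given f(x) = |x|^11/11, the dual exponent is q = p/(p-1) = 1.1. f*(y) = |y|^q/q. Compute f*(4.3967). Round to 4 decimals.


The conjugate exponent q satisfies 1/p + 1/q = 1.
p = 11, so q = 11/(11 - 1) = 1.1
|y|^q = 4.3967^1.1 = 5.0985
f*(4.3967) = 5.0985 / 1.1 = 4.635


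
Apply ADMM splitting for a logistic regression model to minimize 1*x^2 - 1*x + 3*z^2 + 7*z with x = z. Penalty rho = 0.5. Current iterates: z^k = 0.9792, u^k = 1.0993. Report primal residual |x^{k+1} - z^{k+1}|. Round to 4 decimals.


ADMM iteration with rho = 0.5, z^k = 0.9792, u^k = 1.0993
Step 1: x-update.
Minimize 1*x^2 - 1*x + (0.5/2)*(x - 0.9792 + 1.0993)^2
FOC: (2*1 + 0.5)*x = 1 + 0.5*(0.9792 - 1.0993)
x^{k+1} = 0.376
Step 2: z-update.
Minimize 3*z^2 + 7*z + (0.5/2)*(0.376 - z + 1.0993)^2
FOC: (2*3 + 0.5)*z = -7 + 0.5*(0.376 + 1.0993)
z^{k+1} = -0.9634
Step 3: u-update.
u^{k+1} = 1.0993 + 0.376 + 0.9634 = 2.4387
Step 4: Primal residual = |0.376 + 0.9634| = 1.3394


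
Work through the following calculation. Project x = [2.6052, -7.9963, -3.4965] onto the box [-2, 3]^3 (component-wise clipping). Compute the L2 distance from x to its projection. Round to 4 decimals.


Project each component onto [-2, 3].
clip(2.6052) = 2.6052, clip(-7.9963) = -2.0, clip(-3.4965) = -2.0
Projection = [2.6052, -2.0, -2.0]
Squared diffs: [0.0, 35.9556, 2.2395]
Distance = sqrt(38.1951) = 6.1802


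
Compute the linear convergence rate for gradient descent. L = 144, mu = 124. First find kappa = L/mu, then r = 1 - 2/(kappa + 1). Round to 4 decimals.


Step 1: Compute the condition number.
kappa = L/mu = 144/124 = 1.1613
Step 2: Compute the convergence rate.
r = 1 - 2/(kappa + 1) = 1 - 2*mu/(L + mu) = (L - mu)/(L + mu) = 20/268 = 0.0746


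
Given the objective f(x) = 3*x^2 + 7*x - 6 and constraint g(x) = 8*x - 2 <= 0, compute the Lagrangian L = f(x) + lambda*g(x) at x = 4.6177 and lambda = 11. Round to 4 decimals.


Step 1: Evaluate f(x).
f(4.6177) = 3*4.6177^2 + 7*4.6177 - 6 = 90.2934
Step 2: Evaluate g(x).
g(4.6177) = 8*4.6177 - 2 = 34.9416
Step 3: Compute Lagrangian.
L = 90.2934 + 11*34.9416 = 474.651


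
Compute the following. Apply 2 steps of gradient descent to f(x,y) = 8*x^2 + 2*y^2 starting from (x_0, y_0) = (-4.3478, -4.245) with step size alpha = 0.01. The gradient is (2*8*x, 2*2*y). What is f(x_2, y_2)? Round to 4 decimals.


Gradient descent on f(x,y) = 8*x^2 + 2*y^2.
Starting point: (-4.3478, -4.245), alpha = 0.01
Step 1: grad_x = 2*8*-4.3478 = -69.5648, grad_y = 2*2*-4.245 = -16.98
  x_1 = -4.3478 - 0.01*-69.5648 = -3.6522
  y_1 = -4.245 - 0.01*-16.98 = -4.0752
Step 2: grad_x = 2*8*-3.6522 = -58.4344, grad_y = 2*2*-4.0752 = -16.3008
  x_2 = -3.6522 - 0.01*-58.4344 = -3.0678
  y_2 = -4.0752 - 0.01*-16.3008 = -3.9122
f(-3.0678, -3.9122) = 8*(-3.0678)^2 + 2*(-3.9122)^2 = 105.902


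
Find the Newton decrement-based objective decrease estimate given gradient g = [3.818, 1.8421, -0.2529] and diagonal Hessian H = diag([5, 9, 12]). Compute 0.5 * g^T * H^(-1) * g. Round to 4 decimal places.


Step 1: H is diagonal, so H^(-1) * g = [0.7636, 0.2047, -0.0211].
Step 2: g^T H^(-1) g = sum_i g_i^2 / H_ii
  = (3.818)^2/5 + (1.8421)^2/9 + (-0.2529)^2/12
  = 2.9154 + 0.377 + 0.0053 = 3.2978
Step 3: Objective decrease = 0.5 * g^T H^(-1) g = 1.6489


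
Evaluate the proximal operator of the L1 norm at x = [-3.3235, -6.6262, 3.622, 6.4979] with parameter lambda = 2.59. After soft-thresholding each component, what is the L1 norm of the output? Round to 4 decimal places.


Soft-thresholding with lambda = 2.59:
prox(-3.3235) = sign(-3.3235)*max(|-3.3235| - 2.59, 0) = -0.7335
prox(-6.6262) = sign(-6.6262)*max(|-6.6262| - 2.59, 0) = -4.0362
prox(3.622) = sign(3.622)*max(|3.622| - 2.59, 0) = 1.032
prox(6.4979) = sign(6.4979)*max(|6.4979| - 2.59, 0) = 3.9079
prox(x) = [-0.7335, -4.0362, 1.032, 3.9079]
||prox(x)||_1 = 0.7335 + 4.0362 + 1.032 + 3.9079 = 9.7096


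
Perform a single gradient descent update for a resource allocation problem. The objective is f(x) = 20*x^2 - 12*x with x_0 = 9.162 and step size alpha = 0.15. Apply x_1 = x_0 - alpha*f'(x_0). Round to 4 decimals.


We compute the gradient at x_0 and apply the update.
f'(x) = 40*x - 12
f'(9.162) = 40*9.162 - 12 = 354.48
x_1 = 9.162 - 0.15*354.48 = -44.01


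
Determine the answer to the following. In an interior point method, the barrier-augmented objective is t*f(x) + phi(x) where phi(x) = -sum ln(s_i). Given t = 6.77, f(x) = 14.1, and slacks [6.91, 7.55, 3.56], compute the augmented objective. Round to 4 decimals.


Step 1: Compute log-barrier.
ln values: [1.933, 2.0215, 1.2698]
phi = -(1.933 + 2.0215 + 1.2698) = -5.2243
Step 2: Compute augmented objective.
t*f(x) = 6.77*14.1 = 95.457
Total = 95.457 - 5.2243 = 90.2327


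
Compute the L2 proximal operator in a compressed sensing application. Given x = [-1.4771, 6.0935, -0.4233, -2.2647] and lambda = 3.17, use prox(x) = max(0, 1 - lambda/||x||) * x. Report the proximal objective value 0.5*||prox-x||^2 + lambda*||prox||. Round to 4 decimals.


Step 1: Compute ||x||.
||x|| = 6.6799
Step 2: Compute scaling factor.
scale = max(0, 1 - 3.17/6.6799) = 0.5254
Step 3: prox(x) = [-0.7761, 3.2018, -0.2224, -1.19]
||prox(x)|| = 3.5099
Step 4: Proximal objective.
0.5*||prox-x||^2 = 5.0245
lambda*||prox|| = 11.1264
Total = 16.1507


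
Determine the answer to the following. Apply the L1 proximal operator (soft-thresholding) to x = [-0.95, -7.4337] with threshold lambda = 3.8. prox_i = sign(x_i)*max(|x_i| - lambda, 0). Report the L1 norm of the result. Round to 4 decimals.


Soft-thresholding with lambda = 3.8:
prox(-0.95) = sign(-0.95)*max(|-0.95| - 3.8, 0) = 0.0
prox(-7.4337) = sign(-7.4337)*max(|-7.4337| - 3.8, 0) = -3.6337
prox(x) = [0.0, -3.6337]
||prox(x)||_1 = 0.0 + 3.6337 = 3.6337


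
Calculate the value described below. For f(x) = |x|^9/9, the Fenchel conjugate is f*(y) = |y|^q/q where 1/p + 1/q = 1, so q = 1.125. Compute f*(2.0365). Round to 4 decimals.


The conjugate exponent q satisfies 1/p + 1/q = 1.
p = 9, so q = 9/(9 - 1) = 1.125
|y|^q = 2.0365^1.125 = 2.2258
f*(2.0365) = 2.2258 / 1.125 = 1.9785


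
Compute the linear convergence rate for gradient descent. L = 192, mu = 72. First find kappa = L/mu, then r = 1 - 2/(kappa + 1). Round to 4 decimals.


Step 1: Compute the condition number.
kappa = L/mu = 192/72 = 2.6667
Step 2: Compute the convergence rate.
r = 1 - 2/(kappa + 1) = 1 - 2*mu/(L + mu) = (L - mu)/(L + mu) = 120/264 = 0.4545


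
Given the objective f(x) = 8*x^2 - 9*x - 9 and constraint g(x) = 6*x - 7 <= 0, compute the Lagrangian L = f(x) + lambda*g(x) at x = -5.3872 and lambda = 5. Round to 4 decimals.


Step 1: Evaluate f(x).
f(-5.3872) = 8*(-5.3872)^2 - 9*(-5.3872) - 9 = 271.6602
Step 2: Evaluate g(x).
g(-5.3872) = 6*-5.3872 - 7 = -39.3232
Step 3: Compute Lagrangian.
L = 271.6602 + 5*-39.3232 = 75.0442


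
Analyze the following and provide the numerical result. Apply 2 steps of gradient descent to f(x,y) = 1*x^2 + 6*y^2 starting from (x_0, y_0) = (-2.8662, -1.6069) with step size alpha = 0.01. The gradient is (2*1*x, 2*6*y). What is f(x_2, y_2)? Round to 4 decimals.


Gradient descent on f(x,y) = 1*x^2 + 6*y^2.
Starting point: (-2.8662, -1.6069), alpha = 0.01
Step 1: grad_x = 2*1*-2.8662 = -5.7324, grad_y = 2*6*-1.6069 = -19.2828
  x_1 = -2.8662 - 0.01*-5.7324 = -2.8089
  y_1 = -1.6069 - 0.01*-19.2828 = -1.4141
Step 2: grad_x = 2*1*-2.8089 = -5.6178, grad_y = 2*6*-1.4141 = -16.9689
  x_2 = -2.8089 - 0.01*-5.6178 = -2.7527
  y_2 = -1.4141 - 0.01*-16.9689 = -1.2444
f(-2.7527, -1.2444) = 1*(-2.7527)^2 + 6*(-1.2444)^2 = 16.8683


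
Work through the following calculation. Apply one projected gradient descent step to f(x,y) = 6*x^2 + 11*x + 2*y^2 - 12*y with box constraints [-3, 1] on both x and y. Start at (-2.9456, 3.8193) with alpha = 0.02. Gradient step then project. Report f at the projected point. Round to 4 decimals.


Step 1: Compute gradient at (-2.9456, 3.8193).
grad_x = 2*6*-2.9456 + 11 = -24.3472
grad_y = 2*2*3.8193 - 12 = 3.2772
Step 2: Gradient step.
x_raw = -2.9456 - 0.02*-24.3472 = -2.4587
y_raw = 3.8193 - 0.02*3.2772 = 3.7538
Step 3: Project onto [-3, 1].
x_proj = clip(-2.4587) = -2.4587
y_proj = clip(3.7538) = 1.0
Step 4: Evaluate f.
f(-2.4587, 1.0) = -0.7753


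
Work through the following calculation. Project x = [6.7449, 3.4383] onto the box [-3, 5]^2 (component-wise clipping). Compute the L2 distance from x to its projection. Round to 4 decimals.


Project each component onto [-3, 5].
clip(6.7449) = 5.0, clip(3.4383) = 3.4383
Projection = [5.0, 3.4383]
Squared diffs: [3.0447, 0.0]
Distance = sqrt(3.0447) = 1.7449


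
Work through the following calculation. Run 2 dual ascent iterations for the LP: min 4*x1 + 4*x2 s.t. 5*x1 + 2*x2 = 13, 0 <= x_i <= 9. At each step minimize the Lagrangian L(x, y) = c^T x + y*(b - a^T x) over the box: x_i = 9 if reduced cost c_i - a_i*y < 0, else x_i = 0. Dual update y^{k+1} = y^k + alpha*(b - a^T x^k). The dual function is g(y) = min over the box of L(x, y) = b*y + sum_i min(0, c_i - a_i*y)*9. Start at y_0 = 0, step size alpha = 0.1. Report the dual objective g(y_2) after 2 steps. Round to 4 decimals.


Dual ascent for LP: min 4*x1 + 4*x2, 5*x1 + 2*x2 = 13, 0 <= x_i <= 9
Step 1: y^k = 0.0, reduced costs: (4.0, 4.0)
  x^k = (0.0, 0.0), subgradient = b - a^T x = 13.0
  y^{k+1} = 0.0 + 0.1*13.0 = 1.3
Step 2: y^k = 1.3, reduced costs: (-2.5, 1.4)
  x^k = (9.0, 0.0), subgradient = b - a^T x = -32.0
  y^{k+1} = 1.3 + 0.1*-32.0 = -1.9
Dual objective at y_2 = -1.9: reduced costs (13.5, 7.8), box minimizer x = (0.0, 0.0)
g(y_2) = b*y + (c1 - a1*y)*x1 + (c2 - a2*y)*x2 = 13*(-1.9) + 13.5*0.0 + 7.8*0.0 = -24.7 + 0.0 + 0.0 = -24.7


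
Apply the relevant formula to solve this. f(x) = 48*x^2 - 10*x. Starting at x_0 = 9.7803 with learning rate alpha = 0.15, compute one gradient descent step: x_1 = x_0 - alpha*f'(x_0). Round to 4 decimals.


We compute the gradient at x_0 and apply the update.
f'(x) = 96*x - 10
f'(9.7803) = 96*9.7803 - 10 = 928.9088
x_1 = 9.7803 - 0.15*928.9088 = -129.556


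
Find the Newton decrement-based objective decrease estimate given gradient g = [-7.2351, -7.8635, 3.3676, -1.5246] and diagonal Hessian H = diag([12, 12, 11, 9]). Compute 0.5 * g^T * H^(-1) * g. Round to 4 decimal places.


Step 1: H is diagonal, so H^(-1) * g = [-0.6029, -0.6553, 0.3061, -0.1694].
Step 2: g^T H^(-1) g = sum_i g_i^2 / H_ii
  = (-7.2351)^2/12 + (-7.8635)^2/12 + (3.3676)^2/11 + (-1.5246)^2/9
  = 4.3622 + 5.1529 + 1.031 + 0.2583 = 10.8044
Step 3: Objective decrease = 0.5 * g^T H^(-1) g = 5.4022


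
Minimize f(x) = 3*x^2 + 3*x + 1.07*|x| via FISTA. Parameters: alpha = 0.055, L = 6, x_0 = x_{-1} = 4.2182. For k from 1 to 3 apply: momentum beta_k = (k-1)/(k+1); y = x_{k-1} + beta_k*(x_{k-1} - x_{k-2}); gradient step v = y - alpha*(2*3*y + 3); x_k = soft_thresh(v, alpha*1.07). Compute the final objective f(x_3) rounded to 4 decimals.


FISTA on f(x) = 3*x^2 + 3*x + 1.07*|x|
L = 6, alpha = 0.055
Iteration 1: beta = 0.0, y = 4.2182 + 0.0*(4.2182 - 4.2182) = 4.2182
  grad(y) = 28.3092, v = y - alpha*grad = 2.6612
  prox(v) = soft_thresh(2.6612, 0.0589) = 2.6023
Iteration 2: beta = 0.3333, y = 2.6023 + 0.3333*(2.6023 - 4.2182) = 2.0637
  grad(y) = 15.3824, v = y - alpha*grad = 1.2177
  prox(v) = soft_thresh(1.2177, 0.0589) = 1.1588
Iteration 3: beta = 0.5, y = 1.1588 + 0.5*(1.1588 - 2.6023) = 0.4371
  grad(y) = 5.6226, v = y - alpha*grad = 0.1279
  prox(v) = soft_thresh(0.1279, 0.0589) = 0.069
f(x_3) = 3*0.069^2 + 3*0.069 + 1.07*|0.069| = 0.2951


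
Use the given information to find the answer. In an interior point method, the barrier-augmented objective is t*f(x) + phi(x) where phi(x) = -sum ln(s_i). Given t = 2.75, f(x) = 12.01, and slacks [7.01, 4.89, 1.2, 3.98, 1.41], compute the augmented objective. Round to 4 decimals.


Step 1: Compute log-barrier.
ln values: [1.9473, 1.5872, 0.1823, 1.3813, 0.3436]
phi = -(1.9473 + 1.5872 + 0.1823 + 1.3813 + 0.3436) = -5.4417
Step 2: Compute augmented objective.
t*f(x) = 2.75*12.01 = 33.0275
Total = 33.0275 - 5.4417 = 27.5858


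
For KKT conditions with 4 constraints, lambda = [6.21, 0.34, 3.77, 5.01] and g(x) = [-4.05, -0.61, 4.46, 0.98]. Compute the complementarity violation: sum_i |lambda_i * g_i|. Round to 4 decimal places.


KKT complementary slackness check:
lambda_1 * g_1 = 6.21 * -4.05 = -25.1505
lambda_2 * g_2 = 0.34 * -0.61 = -0.2074
lambda_3 * g_3 = 3.77 * 4.46 = 16.8142
lambda_4 * g_4 = 5.01 * 0.98 = 4.9098
Total violation = 25.1505 + 0.2074 + 16.8142 + 4.9098 = 47.0819


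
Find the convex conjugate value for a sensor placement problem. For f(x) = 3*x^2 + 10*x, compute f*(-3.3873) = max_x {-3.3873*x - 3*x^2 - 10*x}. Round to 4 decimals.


f*(y) = sup_x {y*x - a*x^2 - b*x} = sup_x {(y-b)*x - a*x^2}
FOC: (y - b) - 2a*x = 0 => x* = (y - b)/(2a)
x* = (-3.3873 - 10)/(2*3) = -2.2312
f*(-3.3873) = (y-b)^2/(4a) = (-3.3873 - 10)^2/(4*3)
= 179.2198/12 = 14.935


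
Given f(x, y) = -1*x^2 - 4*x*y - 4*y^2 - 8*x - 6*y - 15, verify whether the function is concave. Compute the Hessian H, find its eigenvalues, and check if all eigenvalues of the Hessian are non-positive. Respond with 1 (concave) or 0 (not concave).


The Hessian of f(x,y) = -1*x^2 - 4*x*y - 4*y^2 - 8*x - 6*y - 15 is:
H = [[-2, -4], [-4, -8]]
Trace = -2 - 8 = -10
Determinant = -2*-8 - (-4)^2 = 0
Discriminant = (-10)^2 - 4*0 = 100.0
Eigenvalues: lambda_1 = -10.0, lambda_2 = 0.0
The function is concave.

1


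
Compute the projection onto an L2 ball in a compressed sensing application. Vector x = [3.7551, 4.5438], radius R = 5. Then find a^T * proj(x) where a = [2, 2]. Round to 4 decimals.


Step 1: Compute ||x|| (intermediates to 6 decimals).
||x|| = sqrt(3.7551^2 + 4.5438^2) = 5.89465
Step 2: Project.
Since ||x|| > R, scale = R/||x|| = 5/5.89465 = 0.848227, proj(x) = scale * x
proj(x) = [3.185177, 3.854174]
Step 3: Dot product.
a^T * proj(x) = 2*3.185177 + 2*3.854174 = 14.0787


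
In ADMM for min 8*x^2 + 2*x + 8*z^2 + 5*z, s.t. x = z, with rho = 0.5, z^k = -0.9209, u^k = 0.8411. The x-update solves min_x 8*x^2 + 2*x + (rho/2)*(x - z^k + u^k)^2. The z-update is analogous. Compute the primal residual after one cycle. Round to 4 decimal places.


ADMM iteration with rho = 0.5, z^k = -0.9209, u^k = 0.8411
Step 1: x-update.
Minimize 8*x^2 + 2*x + (0.5/2)*(x + 0.9209 + 0.8411)^2
FOC: (2*8 + 0.5)*x = -2 + 0.5*(-0.9209 - 0.8411)
x^{k+1} = -0.1746
Step 2: z-update.
Minimize 8*z^2 + 5*z + (0.5/2)*(-0.1746 - z + 0.8411)^2
FOC: (2*8 + 0.5)*z = -5 + 0.5*(-0.1746 + 0.8411)
z^{k+1} = -0.2828
Step 3: u-update.
u^{k+1} = 0.8411 - 0.1746 + 0.2828 = 0.9493
Step 4: Primal residual = |-0.1746 + 0.2828| = 0.1082


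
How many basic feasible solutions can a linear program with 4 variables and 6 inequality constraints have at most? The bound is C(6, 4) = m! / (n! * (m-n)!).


Each vertex corresponds to some choice of n active constraints out of m, so the number of vertices is at most C(m, n) = m! / (n!(m-n)!).
m = 6, n = 4
Numerator: 6 * 5 * 4 * 3
Denominator: 4! = 24
C(6, 4) = 15


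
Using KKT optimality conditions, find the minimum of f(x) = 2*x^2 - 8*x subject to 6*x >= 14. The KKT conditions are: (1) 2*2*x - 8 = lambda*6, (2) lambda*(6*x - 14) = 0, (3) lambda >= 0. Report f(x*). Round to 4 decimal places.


Step 1: Try lambda = 0 (constraint inactive).
x_unc = 8/(2*2) = 2.0
Check: 6*2.0 = 12.0 < 14 -- violated!
Step 2: Constraint must be active: 6*x = 14
x* = 14/6 = 7/3 = 2.3333 (rounded; the exact value 7/3 is used below)
lambda = (2*2*(7/3) - 8)/6 = 0.2222
Step 3: Compute optimal value.
f(x*) = 2*(7/3)^2 - 8*(7/3) = -7.7778


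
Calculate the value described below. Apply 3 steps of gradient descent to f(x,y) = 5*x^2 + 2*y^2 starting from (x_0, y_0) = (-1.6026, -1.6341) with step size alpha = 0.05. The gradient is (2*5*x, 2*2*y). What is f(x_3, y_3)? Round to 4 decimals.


Gradient descent on f(x,y) = 5*x^2 + 2*y^2.
Starting point: (-1.6026, -1.6341), alpha = 0.05
Step 1: grad_x = 2*5*-1.6026 = -16.026, grad_y = 2*2*-1.6341 = -6.5364
  x_1 = -1.6026 - 0.05*-16.026 = -0.8013
  y_1 = -1.6341 - 0.05*-6.5364 = -1.3073
Step 2: grad_x = 2*5*-0.8013 = -8.013, grad_y = 2*2*-1.3073 = -5.2291
  x_2 = -0.8013 - 0.05*-8.013 = -0.4007
  y_2 = -1.3073 - 0.05*-5.2291 = -1.0458
Step 3: grad_x = 2*5*-0.4007 = -4.0065, grad_y = 2*2*-1.0458 = -4.1833
  x_3 = -0.4007 - 0.05*-4.0065 = -0.2003
  y_3 = -1.0458 - 0.05*-4.1833 = -0.8367
f(-0.2003, -0.8367) = 5*(-0.2003)^2 + 2*(-0.8367)^2 = 1.6006


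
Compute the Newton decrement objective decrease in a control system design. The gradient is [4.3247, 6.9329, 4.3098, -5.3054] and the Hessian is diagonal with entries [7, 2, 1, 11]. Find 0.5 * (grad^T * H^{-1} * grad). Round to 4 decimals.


Step 1: H is diagonal, so H^(-1) * g = [0.6178, 3.4665, 4.3098, -0.4823].
Step 2: g^T H^(-1) g = sum_i g_i^2 / H_ii
  = (4.3247)^2/7 + (6.9329)^2/2 + (4.3098)^2/1 + (-5.3054)^2/11
  = 2.6719 + 24.0326 + 18.5744 + 2.5588 = 47.8376
Step 3: Objective decrease = 0.5 * g^T H^(-1) g = 23.9188


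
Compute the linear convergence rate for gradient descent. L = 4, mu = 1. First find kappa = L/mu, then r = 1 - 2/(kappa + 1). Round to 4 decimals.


Step 1: Compute the condition number.
kappa = L/mu = 4/1 = 4.0
Step 2: Compute the convergence rate.
r = 1 - 2/(kappa + 1) = 1 - 2*mu/(L + mu) = (L - mu)/(L + mu) = 3/5 = 0.6


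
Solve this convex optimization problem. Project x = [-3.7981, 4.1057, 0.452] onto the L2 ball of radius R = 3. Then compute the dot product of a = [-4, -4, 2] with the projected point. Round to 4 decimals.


Step 1: Compute ||x|| (intermediates to 6 decimals).
||x|| = sqrt((-3.7981)^2 + 4.1057^2 + 0.452^2) = 5.611296
Step 2: Project.
Since ||x|| > R, scale = R/||x|| = 3/5.611296 = 0.534636, proj(x) = scale * x
proj(x) = [-2.030601, 2.195055, 0.241655]
Step 3: Dot product.
a^T * proj(x) = -4*(-2.030601) - 4*2.195055 + 2*0.241655 = -0.1745


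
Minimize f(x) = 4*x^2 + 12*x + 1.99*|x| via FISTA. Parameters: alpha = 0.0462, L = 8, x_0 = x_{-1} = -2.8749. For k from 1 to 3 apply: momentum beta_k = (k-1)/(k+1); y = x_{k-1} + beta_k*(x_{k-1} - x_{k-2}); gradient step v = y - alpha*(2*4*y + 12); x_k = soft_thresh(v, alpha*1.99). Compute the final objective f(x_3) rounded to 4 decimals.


FISTA on f(x) = 4*x^2 + 12*x + 1.99*|x|
L = 8, alpha = 0.0462
Iteration 1: beta = 0.0, y = -2.8749 + 0.0*(-2.8749 + 2.8749) = -2.8749
  grad(y) = -10.9992, v = y - alpha*grad = -2.3667
  prox(v) = soft_thresh(-2.3667, 0.0919) = -2.2748
Iteration 2: beta = 0.3333, y = -2.2748 + 0.3333*(-2.2748 + 2.8749) = -2.0748
  grad(y) = -4.5981, v = y - alpha*grad = -1.8623
  prox(v) = soft_thresh(-1.8623, 0.0919) = -1.7704
Iteration 3: beta = 0.5, y = -1.7704 + 0.5*(-1.7704 + 2.2748) = -1.5182
  grad(y) = -0.1455, v = y - alpha*grad = -1.5115
  prox(v) = soft_thresh(-1.5115, 0.0919) = -1.4195
f(x_3) = 4*(-1.4195)^2 + 12*(-1.4195) + 1.99*|-1.4195| = -6.1492


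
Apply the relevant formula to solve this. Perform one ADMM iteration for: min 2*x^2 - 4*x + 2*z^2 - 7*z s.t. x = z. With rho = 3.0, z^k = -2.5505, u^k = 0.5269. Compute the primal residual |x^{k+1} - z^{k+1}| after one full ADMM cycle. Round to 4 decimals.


ADMM iteration with rho = 3.0, z^k = -2.5505, u^k = 0.5269
Step 1: x-update.
Minimize 2*x^2 - 4*x + (3.0/2)*(x + 2.5505 + 0.5269)^2
FOC: (2*2 + 3.0)*x = 4 + 3.0*(-2.5505 - 0.5269)
x^{k+1} = -0.7475
Step 2: z-update.
Minimize 2*z^2 - 7*z + (3.0/2)*(-0.7475 - z + 0.5269)^2
FOC: (2*2 + 3.0)*z = 7 + 3.0*(-0.7475 + 0.5269)
z^{k+1} = 0.9055
Step 3: u-update.
u^{k+1} = 0.5269 - 0.7475 - 0.9055 = -1.126
Step 4: Primal residual = |-0.7475 - 0.9055| = 1.6529


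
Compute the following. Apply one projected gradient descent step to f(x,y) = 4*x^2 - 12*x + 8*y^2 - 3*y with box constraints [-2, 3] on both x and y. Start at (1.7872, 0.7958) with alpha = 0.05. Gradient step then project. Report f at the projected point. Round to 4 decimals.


Step 1: Compute gradient at (1.7872, 0.7958).
grad_x = 2*4*1.7872 - 12 = 2.2976
grad_y = 2*8*0.7958 - 3 = 9.7328
Step 2: Gradient step.
x_raw = 1.7872 - 0.05*2.2976 = 1.6723
y_raw = 0.7958 - 0.05*9.7328 = 0.3092
Step 3: Project onto [-2, 3].
x_proj = clip(1.6723) = 1.6723
y_proj = clip(0.3092) = 0.3092
Step 4: Evaluate f.
f(1.6723, 0.3092) = -9.0441


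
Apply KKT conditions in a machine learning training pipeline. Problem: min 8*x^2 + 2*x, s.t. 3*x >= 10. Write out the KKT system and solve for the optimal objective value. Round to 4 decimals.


Step 1: Try lambda = 0 (constraint inactive).
x_unc = -2/(2*8) = -0.125
Check: 3*-0.125 = -0.375 < 10 -- violated!
Step 2: Constraint must be active: 3*x = 10
x* = 10/3 = 3.3333 (rounded; the exact value 10/3 is used below)
lambda = (2*8*(10/3) + 2)/3 = 18.4444
Step 3: Compute optimal value.
f(x*) = 8*(10/3)^2 + 2*(10/3) = 95.5556


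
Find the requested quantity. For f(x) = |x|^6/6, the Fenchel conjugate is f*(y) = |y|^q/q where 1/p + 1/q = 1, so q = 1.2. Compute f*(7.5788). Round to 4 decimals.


The conjugate exponent q satisfies 1/p + 1/q = 1.
p = 6, so q = 6/(6 - 1) = 1.2
|y|^q = 7.5788^1.2 = 11.3637
f*(7.5788) = 11.3637 / 1.2 = 9.4698


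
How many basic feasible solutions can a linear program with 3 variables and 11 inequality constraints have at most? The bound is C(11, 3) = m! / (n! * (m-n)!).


Each vertex corresponds to some choice of n active constraints out of m, so the number of vertices is at most C(m, n) = m! / (n!(m-n)!).
m = 11, n = 3
Numerator: 11 * 10 * 9
Denominator: 3! = 6
C(11, 3) = 165


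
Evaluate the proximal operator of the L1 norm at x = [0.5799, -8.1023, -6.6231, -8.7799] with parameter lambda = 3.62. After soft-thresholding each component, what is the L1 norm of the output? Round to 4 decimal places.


Soft-thresholding with lambda = 3.62:
prox(0.5799) = sign(0.5799)*max(|0.5799| - 3.62, 0) = 0.0
prox(-8.1023) = sign(-8.1023)*max(|-8.1023| - 3.62, 0) = -4.4823
prox(-6.6231) = sign(-6.6231)*max(|-6.6231| - 3.62, 0) = -3.0031
prox(-8.7799) = sign(-8.7799)*max(|-8.7799| - 3.62, 0) = -5.1599
prox(x) = [0.0, -4.4823, -3.0031, -5.1599]
||prox(x)||_1 = 0.0 + 4.4823 + 3.0031 + 5.1599 = 12.6453


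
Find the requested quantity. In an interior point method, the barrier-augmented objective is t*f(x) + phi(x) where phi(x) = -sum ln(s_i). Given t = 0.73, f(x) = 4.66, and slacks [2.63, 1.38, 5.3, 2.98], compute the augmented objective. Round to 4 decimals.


Step 1: Compute log-barrier.
ln values: [0.967, 0.3221, 1.6677, 1.0919]
phi = -(0.967 + 0.3221 + 1.6677 + 1.0919) = -4.0487
Step 2: Compute augmented objective.
t*f(x) = 0.73*4.66 = 3.4018
Total = 3.4018 - 4.0487 = -0.6469


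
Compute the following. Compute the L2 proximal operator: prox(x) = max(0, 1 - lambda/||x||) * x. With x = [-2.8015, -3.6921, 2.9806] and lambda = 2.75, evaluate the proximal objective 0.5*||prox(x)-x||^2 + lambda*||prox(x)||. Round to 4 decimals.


Step 1: Compute ||x||.
||x|| = 5.5104
Step 2: Compute scaling factor.
scale = max(0, 1 - 2.75/5.5104) = 0.5009
Step 3: prox(x) = [-1.4034, -1.8495, 1.4931]
||prox(x)|| = 2.7604
Step 4: Proximal objective.
0.5*||prox-x||^2 = 3.7813
lambda*||prox|| = 7.5911
Total = 11.3722


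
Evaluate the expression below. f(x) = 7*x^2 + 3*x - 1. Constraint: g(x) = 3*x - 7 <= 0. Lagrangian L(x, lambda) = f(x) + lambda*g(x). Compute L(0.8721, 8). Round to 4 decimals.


Step 1: Evaluate f(x).
f(0.8721) = 7*0.8721^2 + 3*0.8721 - 1 = 6.9402
Step 2: Evaluate g(x).
g(0.8721) = 3*0.8721 - 7 = -4.3837
Step 3: Compute Lagrangian.
L = 6.9402 + 8*-4.3837 = -28.1294


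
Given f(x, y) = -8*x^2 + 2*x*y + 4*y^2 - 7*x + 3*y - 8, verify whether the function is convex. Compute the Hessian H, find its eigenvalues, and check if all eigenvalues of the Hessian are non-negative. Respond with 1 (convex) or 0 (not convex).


The Hessian of f(x,y) = -8*x^2 + 2*x*y + 4*y^2 - 7*x + 3*y - 8 is:
H = [[-16, 2], [2, 8]]
Trace = -16 + 8 = -8
Determinant = -16*8 - (2)^2 = -132
Discriminant = (-8)^2 - 4*-132 = 592.0
Eigenvalues: lambda_1 = -16.1655, lambda_2 = 8.1655
The function is not convex.

0


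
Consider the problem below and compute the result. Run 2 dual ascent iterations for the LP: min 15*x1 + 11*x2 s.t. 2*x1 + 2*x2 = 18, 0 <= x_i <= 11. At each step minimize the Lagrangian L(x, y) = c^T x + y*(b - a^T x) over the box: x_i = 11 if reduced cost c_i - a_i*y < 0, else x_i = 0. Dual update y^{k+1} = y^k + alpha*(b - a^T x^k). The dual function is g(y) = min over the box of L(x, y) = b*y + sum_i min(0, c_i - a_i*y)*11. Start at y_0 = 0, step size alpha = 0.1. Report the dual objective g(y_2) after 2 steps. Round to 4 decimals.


Dual ascent for LP: min 15*x1 + 11*x2, 2*x1 + 2*x2 = 18, 0 <= x_i <= 11
Step 1: y^k = 0.0, reduced costs: (15.0, 11.0)
  x^k = (0.0, 0.0), subgradient = b - a^T x = 18.0
  y^{k+1} = 0.0 + 0.1*18.0 = 1.8
Step 2: y^k = 1.8, reduced costs: (11.4, 7.4)
  x^k = (0.0, 0.0), subgradient = b - a^T x = 18.0
  y^{k+1} = 1.8 + 0.1*18.0 = 3.6
Dual objective at y_2 = 3.6: reduced costs (7.8, 3.8), box minimizer x = (0.0, 0.0)
g(y_2) = b*y + (c1 - a1*y)*x1 + (c2 - a2*y)*x2 = 18*3.6 + 7.8*0.0 + 3.8*0.0 = 64.8 + 0.0 + 0.0 = 64.8


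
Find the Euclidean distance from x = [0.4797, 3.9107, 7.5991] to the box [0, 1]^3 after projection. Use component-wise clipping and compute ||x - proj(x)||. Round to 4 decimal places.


Project each component onto [0, 1].
clip(0.4797) = 0.4797, clip(3.9107) = 1.0, clip(7.5991) = 1.0
Projection = [0.4797, 1.0, 1.0]
Squared diffs: [0.0, 8.4722, 43.5481]
Distance = sqrt(52.0203) = 7.2125


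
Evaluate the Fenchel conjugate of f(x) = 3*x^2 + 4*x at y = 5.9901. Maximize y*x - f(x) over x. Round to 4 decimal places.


f*(y) = sup_x {y*x - a*x^2 - b*x} = sup_x {(y-b)*x - a*x^2}
FOC: (y - b) - 2a*x = 0 => x* = (y - b)/(2a)
x* = (5.9901 - 4)/(2*3) = 0.3317
f*(5.9901) = (y-b)^2/(4a) = (5.9901 - 4)^2/(4*3)
= 3.9605/12 = 0.33


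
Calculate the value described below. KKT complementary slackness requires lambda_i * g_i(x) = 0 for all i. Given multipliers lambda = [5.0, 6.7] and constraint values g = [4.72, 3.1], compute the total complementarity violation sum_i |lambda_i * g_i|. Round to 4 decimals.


KKT complementary slackness check:
lambda_1 * g_1 = 5.0 * 4.72 = 23.6
lambda_2 * g_2 = 6.7 * 3.1 = 20.77
Total violation = 23.6 + 20.77 = 44.37


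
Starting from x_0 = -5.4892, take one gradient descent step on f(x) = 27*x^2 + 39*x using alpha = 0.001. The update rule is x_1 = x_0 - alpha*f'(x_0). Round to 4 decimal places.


We compute the gradient at x_0 and apply the update.
f'(x) = 54*x + 39
f'(-5.4892) = 54*-5.4892 + 39 = -257.4168
x_1 = -5.4892 - 0.001*-257.4168 = -5.2318


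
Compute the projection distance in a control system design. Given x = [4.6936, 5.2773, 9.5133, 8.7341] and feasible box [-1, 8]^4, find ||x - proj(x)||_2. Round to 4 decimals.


Project each component onto [-1, 8].
clip(4.6936) = 4.6936, clip(5.2773) = 5.2773, clip(9.5133) = 8.0, clip(8.7341) = 8.0
Projection = [4.6936, 5.2773, 8.0, 8.0]
Squared diffs: [0.0, 0.0, 2.2901, 0.5389]
Distance = sqrt(2.829) = 1.682


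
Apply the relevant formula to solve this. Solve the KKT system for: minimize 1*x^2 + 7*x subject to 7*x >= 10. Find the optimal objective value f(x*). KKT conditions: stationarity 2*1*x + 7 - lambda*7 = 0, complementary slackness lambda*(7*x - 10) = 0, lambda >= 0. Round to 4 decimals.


Step 1: Try lambda = 0 (constraint inactive).
x_unc = -7/(2*1) = -3.5
Check: 7*-3.5 = -24.5 < 10 -- violated!
Step 2: Constraint must be active: 7*x = 10
x* = 10/7 = 1.4286 (rounded; the exact value 10/7 is used below)
lambda = (2*1*(10/7) + 7)/7 = 1.4082
Step 3: Compute optimal value.
f(x*) = 1*(10/7)^2 + 7*(10/7) = 12.0408
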